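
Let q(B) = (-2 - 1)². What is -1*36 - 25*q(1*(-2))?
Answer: -261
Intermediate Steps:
q(B) = 9 (q(B) = (-3)² = 9)
-1*36 - 25*q(1*(-2)) = -1*36 - 25*9 = -36 - 225 = -261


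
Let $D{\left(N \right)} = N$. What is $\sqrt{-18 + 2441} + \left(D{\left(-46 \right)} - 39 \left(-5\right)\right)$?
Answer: $149 + \sqrt{2423} \approx 198.22$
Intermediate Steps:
$\sqrt{-18 + 2441} + \left(D{\left(-46 \right)} - 39 \left(-5\right)\right) = \sqrt{-18 + 2441} - \left(46 + 39 \left(-5\right)\right) = \sqrt{2423} - -149 = \sqrt{2423} + \left(-46 + 195\right) = \sqrt{2423} + 149 = 149 + \sqrt{2423}$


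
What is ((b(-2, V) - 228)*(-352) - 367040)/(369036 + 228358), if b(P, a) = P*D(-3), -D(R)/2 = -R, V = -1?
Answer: -145504/298697 ≈ -0.48713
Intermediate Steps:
D(R) = 2*R (D(R) = -(-2)*R = 2*R)
b(P, a) = -6*P (b(P, a) = P*(2*(-3)) = P*(-6) = -6*P)
((b(-2, V) - 228)*(-352) - 367040)/(369036 + 228358) = ((-6*(-2) - 228)*(-352) - 367040)/(369036 + 228358) = ((12 - 228)*(-352) - 367040)/597394 = (-216*(-352) - 367040)*(1/597394) = (76032 - 367040)*(1/597394) = -291008*1/597394 = -145504/298697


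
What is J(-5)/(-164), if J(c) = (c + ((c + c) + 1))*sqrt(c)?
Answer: 7*I*sqrt(5)/82 ≈ 0.19088*I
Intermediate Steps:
J(c) = sqrt(c)*(1 + 3*c) (J(c) = (c + (2*c + 1))*sqrt(c) = (c + (1 + 2*c))*sqrt(c) = (1 + 3*c)*sqrt(c) = sqrt(c)*(1 + 3*c))
J(-5)/(-164) = (sqrt(-5)*(1 + 3*(-5)))/(-164) = ((I*sqrt(5))*(1 - 15))*(-1/164) = ((I*sqrt(5))*(-14))*(-1/164) = -14*I*sqrt(5)*(-1/164) = 7*I*sqrt(5)/82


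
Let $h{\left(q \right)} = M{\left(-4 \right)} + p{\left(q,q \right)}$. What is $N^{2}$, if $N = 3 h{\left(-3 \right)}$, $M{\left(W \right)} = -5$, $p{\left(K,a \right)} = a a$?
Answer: $144$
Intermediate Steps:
$p{\left(K,a \right)} = a^{2}$
$h{\left(q \right)} = -5 + q^{2}$
$N = 12$ ($N = 3 \left(-5 + \left(-3\right)^{2}\right) = 3 \left(-5 + 9\right) = 3 \cdot 4 = 12$)
$N^{2} = 12^{2} = 144$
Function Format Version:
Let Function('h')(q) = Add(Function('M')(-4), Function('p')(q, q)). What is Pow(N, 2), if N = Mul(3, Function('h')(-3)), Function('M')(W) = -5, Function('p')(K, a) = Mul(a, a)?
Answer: 144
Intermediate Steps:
Function('p')(K, a) = Pow(a, 2)
Function('h')(q) = Add(-5, Pow(q, 2))
N = 12 (N = Mul(3, Add(-5, Pow(-3, 2))) = Mul(3, Add(-5, 9)) = Mul(3, 4) = 12)
Pow(N, 2) = Pow(12, 2) = 144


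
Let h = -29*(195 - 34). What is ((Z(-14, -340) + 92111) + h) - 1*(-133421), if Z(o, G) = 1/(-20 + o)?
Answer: 7509341/34 ≈ 2.2086e+5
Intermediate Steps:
h = -4669 (h = -29*161 = -4669)
((Z(-14, -340) + 92111) + h) - 1*(-133421) = ((1/(-20 - 14) + 92111) - 4669) - 1*(-133421) = ((1/(-34) + 92111) - 4669) + 133421 = ((-1/34 + 92111) - 4669) + 133421 = (3131773/34 - 4669) + 133421 = 2973027/34 + 133421 = 7509341/34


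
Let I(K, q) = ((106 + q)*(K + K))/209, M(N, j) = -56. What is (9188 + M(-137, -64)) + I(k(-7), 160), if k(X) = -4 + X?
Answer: 9104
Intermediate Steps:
I(K, q) = 2*K*(106 + q)/209 (I(K, q) = ((106 + q)*(2*K))*(1/209) = (2*K*(106 + q))*(1/209) = 2*K*(106 + q)/209)
(9188 + M(-137, -64)) + I(k(-7), 160) = (9188 - 56) + 2*(-4 - 7)*(106 + 160)/209 = 9132 + (2/209)*(-11)*266 = 9132 - 28 = 9104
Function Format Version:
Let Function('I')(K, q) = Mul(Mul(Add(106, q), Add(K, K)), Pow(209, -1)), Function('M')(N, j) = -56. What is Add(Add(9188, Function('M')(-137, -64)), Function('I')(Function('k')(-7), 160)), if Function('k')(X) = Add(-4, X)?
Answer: 9104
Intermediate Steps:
Function('I')(K, q) = Mul(Rational(2, 209), K, Add(106, q)) (Function('I')(K, q) = Mul(Mul(Add(106, q), Mul(2, K)), Rational(1, 209)) = Mul(Mul(2, K, Add(106, q)), Rational(1, 209)) = Mul(Rational(2, 209), K, Add(106, q)))
Add(Add(9188, Function('M')(-137, -64)), Function('I')(Function('k')(-7), 160)) = Add(Add(9188, -56), Mul(Rational(2, 209), Add(-4, -7), Add(106, 160))) = Add(9132, Mul(Rational(2, 209), -11, 266)) = Add(9132, -28) = 9104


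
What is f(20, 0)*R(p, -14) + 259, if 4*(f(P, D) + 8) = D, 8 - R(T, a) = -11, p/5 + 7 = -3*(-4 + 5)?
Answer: 107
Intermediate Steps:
p = -50 (p = -35 + 5*(-3*(-4 + 5)) = -35 + 5*(-3*1) = -35 + 5*(-3) = -35 - 15 = -50)
R(T, a) = 19 (R(T, a) = 8 - 1*(-11) = 8 + 11 = 19)
f(P, D) = -8 + D/4
f(20, 0)*R(p, -14) + 259 = (-8 + (¼)*0)*19 + 259 = (-8 + 0)*19 + 259 = -8*19 + 259 = -152 + 259 = 107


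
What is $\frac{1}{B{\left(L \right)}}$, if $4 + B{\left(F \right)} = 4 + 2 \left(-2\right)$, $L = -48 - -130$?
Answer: $- \frac{1}{4} \approx -0.25$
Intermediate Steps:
$L = 82$ ($L = -48 + 130 = 82$)
$B{\left(F \right)} = -4$ ($B{\left(F \right)} = -4 + \left(4 + 2 \left(-2\right)\right) = -4 + \left(4 - 4\right) = -4 + 0 = -4$)
$\frac{1}{B{\left(L \right)}} = \frac{1}{-4} = - \frac{1}{4}$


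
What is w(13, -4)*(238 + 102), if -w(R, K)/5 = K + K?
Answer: 13600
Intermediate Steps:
w(R, K) = -10*K (w(R, K) = -5*(K + K) = -10*K)
w(13, -4)*(238 + 102) = (-10*(-4))*(238 + 102) = 40*340 = 13600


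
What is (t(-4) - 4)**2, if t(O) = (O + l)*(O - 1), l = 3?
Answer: 1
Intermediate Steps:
t(O) = (-1 + O)*(3 + O) (t(O) = (O + 3)*(O - 1) = (3 + O)*(-1 + O) = (-1 + O)*(3 + O))
(t(-4) - 4)**2 = ((-3 + (-4)**2 + 2*(-4)) - 4)**2 = ((-3 + 16 - 8) - 4)**2 = (5 - 4)**2 = 1**2 = 1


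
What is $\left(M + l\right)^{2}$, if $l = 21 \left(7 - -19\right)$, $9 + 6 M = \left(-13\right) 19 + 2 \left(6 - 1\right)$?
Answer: $255025$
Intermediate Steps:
$M = -41$ ($M = - \frac{3}{2} + \frac{\left(-13\right) 19 + 2 \left(6 - 1\right)}{6} = - \frac{3}{2} + \frac{-247 + 2 \cdot 5}{6} = - \frac{3}{2} + \frac{-247 + 10}{6} = - \frac{3}{2} + \frac{1}{6} \left(-237\right) = - \frac{3}{2} - \frac{79}{2} = -41$)
$l = 546$ ($l = 21 \left(7 + 19\right) = 21 \cdot 26 = 546$)
$\left(M + l\right)^{2} = \left(-41 + 546\right)^{2} = 505^{2} = 255025$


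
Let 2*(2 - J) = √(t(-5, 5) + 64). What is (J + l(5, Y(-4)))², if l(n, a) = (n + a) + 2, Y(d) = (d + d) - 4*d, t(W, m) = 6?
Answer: (34 - √70)²/4 ≈ 164.27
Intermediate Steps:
Y(d) = -2*d (Y(d) = 2*d - 4*d = -2*d)
l(n, a) = 2 + a + n (l(n, a) = (a + n) + 2 = 2 + a + n)
J = 2 - √70/2 (J = 2 - √(6 + 64)/2 = 2 - √70/2 ≈ -2.1833)
(J + l(5, Y(-4)))² = ((2 - √70/2) + (2 - 2*(-4) + 5))² = ((2 - √70/2) + (2 + 8 + 5))² = ((2 - √70/2) + 15)² = (17 - √70/2)²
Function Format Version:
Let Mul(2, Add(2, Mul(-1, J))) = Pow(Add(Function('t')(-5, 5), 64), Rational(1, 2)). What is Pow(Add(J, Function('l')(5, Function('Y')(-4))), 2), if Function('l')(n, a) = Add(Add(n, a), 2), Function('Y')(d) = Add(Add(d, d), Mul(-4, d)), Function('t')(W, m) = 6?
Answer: Mul(Rational(1, 4), Pow(Add(34, Mul(-1, Pow(70, Rational(1, 2)))), 2)) ≈ 164.27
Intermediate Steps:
Function('Y')(d) = Mul(-2, d) (Function('Y')(d) = Add(Mul(2, d), Mul(-4, d)) = Mul(-2, d))
Function('l')(n, a) = Add(2, a, n) (Function('l')(n, a) = Add(Add(a, n), 2) = Add(2, a, n))
J = Add(2, Mul(Rational(-1, 2), Pow(70, Rational(1, 2)))) (J = Add(2, Mul(Rational(-1, 2), Pow(Add(6, 64), Rational(1, 2)))) = Add(2, Mul(Rational(-1, 2), Pow(70, Rational(1, 2)))) ≈ -2.1833)
Pow(Add(J, Function('l')(5, Function('Y')(-4))), 2) = Pow(Add(Add(2, Mul(Rational(-1, 2), Pow(70, Rational(1, 2)))), Add(2, Mul(-2, -4), 5)), 2) = Pow(Add(Add(2, Mul(Rational(-1, 2), Pow(70, Rational(1, 2)))), Add(2, 8, 5)), 2) = Pow(Add(Add(2, Mul(Rational(-1, 2), Pow(70, Rational(1, 2)))), 15), 2) = Pow(Add(17, Mul(Rational(-1, 2), Pow(70, Rational(1, 2)))), 2)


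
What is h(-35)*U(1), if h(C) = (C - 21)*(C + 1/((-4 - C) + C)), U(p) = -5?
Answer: -9870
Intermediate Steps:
h(C) = (-21 + C)*(-¼ + C) (h(C) = (-21 + C)*(C + 1/(-4)) = (-21 + C)*(C - ¼*1) = (-21 + C)*(C - ¼) = (-21 + C)*(-¼ + C))
h(-35)*U(1) = (21/4 + (-35)² - 85/4*(-35))*(-5) = (21/4 + 1225 + 2975/4)*(-5) = 1974*(-5) = -9870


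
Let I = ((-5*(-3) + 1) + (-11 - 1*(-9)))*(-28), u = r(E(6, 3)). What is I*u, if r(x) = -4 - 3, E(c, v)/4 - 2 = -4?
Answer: 2744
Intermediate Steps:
E(c, v) = -8 (E(c, v) = 8 + 4*(-4) = 8 - 16 = -8)
r(x) = -7
u = -7
I = -392 (I = ((15 + 1) + (-11 + 9))*(-28) = (16 - 2)*(-28) = 14*(-28) = -392)
I*u = -392*(-7) = 2744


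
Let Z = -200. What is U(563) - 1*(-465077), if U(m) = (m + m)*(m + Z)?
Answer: 873815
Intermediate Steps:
U(m) = 2*m*(-200 + m) (U(m) = (m + m)*(m - 200) = (2*m)*(-200 + m) = 2*m*(-200 + m))
U(563) - 1*(-465077) = 2*563*(-200 + 563) - 1*(-465077) = 2*563*363 + 465077 = 408738 + 465077 = 873815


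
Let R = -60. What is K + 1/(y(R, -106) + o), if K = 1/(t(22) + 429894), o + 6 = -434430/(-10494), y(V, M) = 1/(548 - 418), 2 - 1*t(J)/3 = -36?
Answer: 32592989713/1153880457144 ≈ 0.028246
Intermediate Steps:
t(J) = 114 (t(J) = 6 - 3*(-36) = 6 + 108 = 114)
y(V, M) = 1/130
o = 20637/583 (o = -6 - 434430/(-10494) = -6 - 434430*(-1/10494) = -6 + 24135/583 = 20637/583 ≈ 35.398)
K = 1/430008 (K = 1/(114 + 429894) = 1/430008 ≈ 2.3255e-6)
K + 1/(y(R, -106) + o) = 1/430008 + 1/(1/130 + 20637/583) = 1/430008 + 1/(2683393/75790) = 1/430008 + 75790/2683393 = 32592989713/1153880457144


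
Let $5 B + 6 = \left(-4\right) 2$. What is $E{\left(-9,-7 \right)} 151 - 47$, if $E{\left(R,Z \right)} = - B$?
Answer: $\frac{1879}{5} \approx 375.8$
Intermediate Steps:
$B = - \frac{14}{5}$ ($B = - \frac{6}{5} + \frac{\left(-4\right) 2}{5} = - \frac{6}{5} + \frac{1}{5} \left(-8\right) = - \frac{6}{5} - \frac{8}{5} = - \frac{14}{5} \approx -2.8$)
$E{\left(R,Z \right)} = \frac{14}{5}$ ($E{\left(R,Z \right)} = \left(-1\right) \left(- \frac{14}{5}\right) = \frac{14}{5}$)
$E{\left(-9,-7 \right)} 151 - 47 = \frac{14}{5} \cdot 151 - 47 = \frac{2114}{5} - 47 = \frac{1879}{5}$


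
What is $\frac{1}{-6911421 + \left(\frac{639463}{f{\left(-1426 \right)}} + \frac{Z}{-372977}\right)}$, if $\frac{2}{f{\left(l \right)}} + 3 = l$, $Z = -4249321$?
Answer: $- \frac{745954}{345979226282571} \approx -2.1561 \cdot 10^{-9}$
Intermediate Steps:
$f{\left(l \right)} = \frac{2}{-3 + l}$
$\frac{1}{-6911421 + \left(\frac{639463}{f{\left(-1426 \right)}} + \frac{Z}{-372977}\right)} = \frac{1}{-6911421 + \left(\frac{639463}{2 \frac{1}{-3 - 1426}} - \frac{4249321}{-372977}\right)} = \frac{1}{-6911421 + \left(\frac{639463}{2 \frac{1}{-1429}} - - \frac{4249321}{372977}\right)} = \frac{1}{-6911421 + \left(\frac{639463}{2 \left(- \frac{1}{1429}\right)} + \frac{4249321}{372977}\right)} = \frac{1}{-6911421 + \left(\frac{639463}{- \frac{2}{1429}} + \frac{4249321}{372977}\right)} = \frac{1}{-6911421 + \left(639463 \left(- \frac{1429}{2}\right) + \frac{4249321}{372977}\right)} = \frac{1}{-6911421 + \left(- \frac{913792627}{2} + \frac{4249321}{372977}\right)} = \frac{1}{-6911421 - \frac{340823624141937}{745954}} = \frac{1}{- \frac{345979226282571}{745954}} = - \frac{745954}{345979226282571}$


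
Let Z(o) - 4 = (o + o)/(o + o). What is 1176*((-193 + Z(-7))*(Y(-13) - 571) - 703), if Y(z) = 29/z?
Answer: 1636800312/13 ≈ 1.2591e+8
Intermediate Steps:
Z(o) = 5 (Z(o) = 4 + (o + o)/(o + o) = 4 + (2*o)/((2*o)) = 4 + (2*o)*(1/(2*o)) = 4 + 1 = 5)
1176*((-193 + Z(-7))*(Y(-13) - 571) - 703) = 1176*((-193 + 5)*(29/(-13) - 571) - 703) = 1176*(-188*(29*(-1/13) - 571) - 703) = 1176*(-188*(-29/13 - 571) - 703) = 1176*(-188*(-7452/13) - 703) = 1176*(1400976/13 - 703) = 1176*(1391837/13) = 1636800312/13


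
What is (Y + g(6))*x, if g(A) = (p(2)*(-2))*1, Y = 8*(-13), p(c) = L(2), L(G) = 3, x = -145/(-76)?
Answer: -7975/38 ≈ -209.87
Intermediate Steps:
x = 145/76 (x = -145*(-1/76) = 145/76 ≈ 1.9079)
p(c) = 3
Y = -104
g(A) = -6 (g(A) = (3*(-2))*1 = -6*1 = -6)
(Y + g(6))*x = (-104 - 6)*(145/76) = -110*145/76 = -7975/38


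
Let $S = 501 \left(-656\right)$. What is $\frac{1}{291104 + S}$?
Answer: $- \frac{1}{37552} \approx -2.663 \cdot 10^{-5}$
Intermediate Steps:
$S = -328656$
$\frac{1}{291104 + S} = \frac{1}{291104 - 328656} = \frac{1}{-37552} = - \frac{1}{37552}$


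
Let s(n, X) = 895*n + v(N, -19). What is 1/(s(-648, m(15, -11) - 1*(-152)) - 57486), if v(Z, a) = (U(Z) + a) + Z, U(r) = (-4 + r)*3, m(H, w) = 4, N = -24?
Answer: -1/637573 ≈ -1.5684e-6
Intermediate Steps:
U(r) = -12 + 3*r
v(Z, a) = -12 + a + 4*Z (v(Z, a) = ((-12 + 3*Z) + a) + Z = (-12 + a + 3*Z) + Z = -12 + a + 4*Z)
s(n, X) = -127 + 895*n (s(n, X) = 895*n + (-12 - 19 + 4*(-24)) = 895*n + (-12 - 19 - 96) = 895*n - 127 = -127 + 895*n)
1/(s(-648, m(15, -11) - 1*(-152)) - 57486) = 1/((-127 + 895*(-648)) - 57486) = 1/((-127 - 579960) - 57486) = 1/(-580087 - 57486) = 1/(-637573) = -1/637573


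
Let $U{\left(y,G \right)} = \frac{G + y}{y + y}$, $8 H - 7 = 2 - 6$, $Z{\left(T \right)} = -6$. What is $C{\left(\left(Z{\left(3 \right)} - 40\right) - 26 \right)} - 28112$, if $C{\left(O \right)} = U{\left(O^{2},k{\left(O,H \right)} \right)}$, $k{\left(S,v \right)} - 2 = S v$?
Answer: $- \frac{291460057}{10368} \approx -28112.0$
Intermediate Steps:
$H = \frac{3}{8}$ ($H = \frac{7}{8} + \frac{2 - 6}{8} = \frac{7}{8} + \frac{1}{8} \left(-4\right) = \frac{7}{8} - \frac{1}{2} = \frac{3}{8} \approx 0.375$)
$k{\left(S,v \right)} = 2 + S v$
$U{\left(y,G \right)} = \frac{G + y}{2 y}$
$C{\left(O \right)} = \frac{2 + O^{2} + \frac{3 O}{8}}{2 O^{2}}$ ($C{\left(O \right)} = \frac{\left(2 + O \frac{3}{8}\right) + O^{2}}{2 O^{2}} = \frac{\left(2 + \frac{3 O}{8}\right) + O^{2}}{2 O^{2}} = \frac{2 + O^{2} + \frac{3 O}{8}}{2 O^{2}}$)
$C{\left(\left(Z{\left(3 \right)} - 40\right) - 26 \right)} - 28112 = \left(\frac{1}{2} + \frac{1}{\left(\left(-6 - 40\right) - 26\right)^{2}} + \frac{3}{16 \left(\left(-6 - 40\right) - 26\right)}\right) - 28112 = \left(\frac{1}{2} + \frac{1}{\left(-46 - 26\right)^{2}} + \frac{3}{16 \left(-46 - 26\right)}\right) - 28112 = \left(\frac{1}{2} + \frac{1}{5184} + \frac{3}{16 \left(-72\right)}\right) - 28112 = \left(\frac{1}{2} + \frac{1}{5184} + \frac{3}{16} \left(- \frac{1}{72}\right)\right) - 28112 = \left(\frac{1}{2} + \frac{1}{5184} - \frac{1}{384}\right) - 28112 = \frac{5159}{10368} - 28112 = - \frac{291460057}{10368}$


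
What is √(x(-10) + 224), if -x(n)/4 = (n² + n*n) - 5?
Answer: 2*I*√139 ≈ 23.58*I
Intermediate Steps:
x(n) = 20 - 8*n² (x(n) = -4*((n² + n*n) - 5) = -4*((n² + n²) - 5) = -4*(2*n² - 5) = -4*(-5 + 2*n²) = 20 - 8*n²)
√(x(-10) + 224) = √((20 - 8*(-10)²) + 224) = √((20 - 8*100) + 224) = √((20 - 800) + 224) = √(-780 + 224) = √(-556) = 2*I*√139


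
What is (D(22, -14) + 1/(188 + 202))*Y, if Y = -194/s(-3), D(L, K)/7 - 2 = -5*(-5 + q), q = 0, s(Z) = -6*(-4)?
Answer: -7149967/4680 ≈ -1527.8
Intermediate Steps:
s(Z) = 24
D(L, K) = 189 (D(L, K) = 14 + 7*(-5*(-5 + 0)) = 14 + 7*(-5*(-5)) = 14 + 7*25 = 14 + 175 = 189)
Y = -97/12 (Y = -194/24 = -194*1/24 = -97/12 ≈ -8.0833)
(D(22, -14) + 1/(188 + 202))*Y = (189 + 1/(188 + 202))*(-97/12) = (189 + 1/390)*(-97/12) = (73711/390)*(-97/12) = -7149967/4680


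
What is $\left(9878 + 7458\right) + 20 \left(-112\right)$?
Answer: $15096$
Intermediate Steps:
$\left(9878 + 7458\right) + 20 \left(-112\right) = 17336 - 2240 = 15096$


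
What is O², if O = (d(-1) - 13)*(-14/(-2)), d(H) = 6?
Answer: 2401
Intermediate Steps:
O = -49 (O = (6 - 13)*(-14/(-2)) = -(-98)*(-1)/2 = -7*7 = -49)
O² = (-49)² = 2401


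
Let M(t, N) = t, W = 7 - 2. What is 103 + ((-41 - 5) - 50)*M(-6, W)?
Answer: 679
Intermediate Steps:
W = 5
103 + ((-41 - 5) - 50)*M(-6, W) = 103 + ((-41 - 5) - 50)*(-6) = 103 + (-46 - 50)*(-6) = 103 - 96*(-6) = 103 + 576 = 679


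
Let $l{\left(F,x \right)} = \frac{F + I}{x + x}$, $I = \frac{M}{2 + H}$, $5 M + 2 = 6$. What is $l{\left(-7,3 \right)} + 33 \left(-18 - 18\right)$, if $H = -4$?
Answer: $- \frac{35677}{30} \approx -1189.2$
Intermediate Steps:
$M = \frac{4}{5}$ ($M = - \frac{2}{5} + \frac{1}{5} \cdot 6 = - \frac{2}{5} + \frac{6}{5} = \frac{4}{5} \approx 0.8$)
$I = - \frac{2}{5}$ ($I = \frac{4}{5 \left(2 - 4\right)} = \frac{4}{5 \left(-2\right)} = \frac{4}{5} \left(- \frac{1}{2}\right) = - \frac{2}{5} \approx -0.4$)
$l{\left(F,x \right)} = \frac{- \frac{2}{5} + F}{2 x}$ ($l{\left(F,x \right)} = \frac{F - \frac{2}{5}}{x + x} = \frac{- \frac{2}{5} + F}{2 x}$)
$l{\left(-7,3 \right)} + 33 \left(-18 - 18\right) = \frac{-2 + 5 \left(-7\right)}{10 \cdot 3} + 33 \left(-18 - 18\right) = \frac{1}{10} \cdot \frac{1}{3} \left(-2 - 35\right) + 33 \left(-18 - 18\right) = \frac{1}{10} \cdot \frac{1}{3} \left(-37\right) + 33 \left(-36\right) = - \frac{37}{30} - 1188 = - \frac{35677}{30}$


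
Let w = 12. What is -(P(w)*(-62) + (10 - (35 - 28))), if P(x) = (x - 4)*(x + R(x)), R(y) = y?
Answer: 11901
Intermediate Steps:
P(x) = 2*x*(-4 + x) (P(x) = (x - 4)*(x + x) = (-4 + x)*(2*x) = 2*x*(-4 + x))
-(P(w)*(-62) + (10 - (35 - 28))) = -((2*12*(-4 + 12))*(-62) + (10 - (35 - 28))) = -((2*12*8)*(-62) + (10 - 1*7)) = -(192*(-62) + (10 - 7)) = -(-11904 + 3) = -1*(-11901) = 11901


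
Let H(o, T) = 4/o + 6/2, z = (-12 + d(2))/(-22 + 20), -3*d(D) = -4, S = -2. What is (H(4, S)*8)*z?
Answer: 512/3 ≈ 170.67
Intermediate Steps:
d(D) = 4/3 (d(D) = -⅓*(-4) = 4/3)
z = 16/3 (z = (-12 + 4/3)/(-22 + 20) = -32/3/(-2) = -32/3*(-½) = 16/3 ≈ 5.3333)
H(o, T) = 3 + 4/o (H(o, T) = 4/o + 6*(½) = 4/o + 3 = 3 + 4/o)
(H(4, S)*8)*z = ((3 + 4/4)*8)*(16/3) = ((3 + 4*(¼))*8)*(16/3) = ((3 + 1)*8)*(16/3) = (4*8)*(16/3) = 32*(16/3) = 512/3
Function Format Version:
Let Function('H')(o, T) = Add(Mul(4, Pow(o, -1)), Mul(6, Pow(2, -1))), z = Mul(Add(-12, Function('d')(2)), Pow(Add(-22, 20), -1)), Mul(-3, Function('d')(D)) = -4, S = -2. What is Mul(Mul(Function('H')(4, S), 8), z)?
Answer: Rational(512, 3) ≈ 170.67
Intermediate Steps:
Function('d')(D) = Rational(4, 3) (Function('d')(D) = Mul(Rational(-1, 3), -4) = Rational(4, 3))
z = Rational(16, 3) (z = Mul(Add(-12, Rational(4, 3)), Pow(Add(-22, 20), -1)) = Mul(Rational(-32, 3), Pow(-2, -1)) = Mul(Rational(-32, 3), Rational(-1, 2)) = Rational(16, 3) ≈ 5.3333)
Function('H')(o, T) = Add(3, Mul(4, Pow(o, -1))) (Function('H')(o, T) = Add(Mul(4, Pow(o, -1)), Mul(6, Rational(1, 2))) = Add(Mul(4, Pow(o, -1)), 3) = Add(3, Mul(4, Pow(o, -1))))
Mul(Mul(Function('H')(4, S), 8), z) = Mul(Mul(Add(3, Mul(4, Pow(4, -1))), 8), Rational(16, 3)) = Mul(Mul(Add(3, Mul(4, Rational(1, 4))), 8), Rational(16, 3)) = Mul(Mul(Add(3, 1), 8), Rational(16, 3)) = Mul(Mul(4, 8), Rational(16, 3)) = Mul(32, Rational(16, 3)) = Rational(512, 3)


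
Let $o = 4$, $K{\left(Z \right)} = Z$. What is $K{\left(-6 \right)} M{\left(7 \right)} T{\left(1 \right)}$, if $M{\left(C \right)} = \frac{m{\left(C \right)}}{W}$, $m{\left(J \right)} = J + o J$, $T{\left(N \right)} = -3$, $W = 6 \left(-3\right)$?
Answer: $-35$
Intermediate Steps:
$W = -18$
$m{\left(J \right)} = 5 J$ ($m{\left(J \right)} = J + 4 J = 5 J$)
$M{\left(C \right)} = - \frac{5 C}{18}$ ($M{\left(C \right)} = \frac{5 C}{-18} = 5 C \left(- \frac{1}{18}\right) = - \frac{5 C}{18}$)
$K{\left(-6 \right)} M{\left(7 \right)} T{\left(1 \right)} = - 6 \left(\left(- \frac{5}{18}\right) 7\right) \left(-3\right) = \left(-6\right) \left(- \frac{35}{18}\right) \left(-3\right) = \frac{35}{3} \left(-3\right) = -35$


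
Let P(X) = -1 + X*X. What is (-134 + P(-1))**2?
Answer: 17956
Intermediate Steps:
P(X) = -1 + X**2
(-134 + P(-1))**2 = (-134 + (-1 + (-1)**2))**2 = (-134 + (-1 + 1))**2 = (-134 + 0)**2 = (-134)**2 = 17956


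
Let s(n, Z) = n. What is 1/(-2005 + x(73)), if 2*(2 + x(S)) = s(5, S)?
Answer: -2/4009 ≈ -0.00049888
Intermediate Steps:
x(S) = ½ (x(S) = -2 + (½)*5 = -2 + 5/2 = ½)
1/(-2005 + x(73)) = 1/(-2005 + ½) = 1/(-4009/2) = -2/4009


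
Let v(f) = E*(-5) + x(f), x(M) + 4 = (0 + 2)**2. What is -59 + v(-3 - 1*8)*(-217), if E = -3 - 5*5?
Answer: -30439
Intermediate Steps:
x(M) = 0 (x(M) = -4 + (0 + 2)**2 = -4 + 2**2 = -4 + 4 = 0)
E = -28 (E = -3 - 25 = -28)
v(f) = 140 (v(f) = -28*(-5) + 0 = 140 + 0 = 140)
-59 + v(-3 - 1*8)*(-217) = -59 + 140*(-217) = -59 - 30380 = -30439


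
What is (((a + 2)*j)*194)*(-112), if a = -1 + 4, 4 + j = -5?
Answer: 977760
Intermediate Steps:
j = -9 (j = -4 - 5 = -9)
a = 3
(((a + 2)*j)*194)*(-112) = (((3 + 2)*(-9))*194)*(-112) = ((5*(-9))*194)*(-112) = -45*194*(-112) = -8730*(-112) = 977760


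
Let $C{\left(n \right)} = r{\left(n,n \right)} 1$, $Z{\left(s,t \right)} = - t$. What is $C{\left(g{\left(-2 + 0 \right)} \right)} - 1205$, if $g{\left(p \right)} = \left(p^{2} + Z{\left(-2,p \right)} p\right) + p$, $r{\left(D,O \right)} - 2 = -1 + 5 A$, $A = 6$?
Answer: $-1174$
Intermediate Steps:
$r{\left(D,O \right)} = 31$ ($r{\left(D,O \right)} = 2 + \left(-1 + 5 \cdot 6\right) = 2 + \left(-1 + 30\right) = 2 + 29 = 31$)
$g{\left(p \right)} = p$ ($g{\left(p \right)} = \left(p^{2} + - p p\right) + p = \left(p^{2} - p^{2}\right) + p = 0 + p = p$)
$C{\left(n \right)} = 31$ ($C{\left(n \right)} = 31 \cdot 1 = 31$)
$C{\left(g{\left(-2 + 0 \right)} \right)} - 1205 = 31 - 1205 = -1174$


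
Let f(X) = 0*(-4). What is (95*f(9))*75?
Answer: 0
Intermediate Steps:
f(X) = 0
(95*f(9))*75 = (95*0)*75 = 0*75 = 0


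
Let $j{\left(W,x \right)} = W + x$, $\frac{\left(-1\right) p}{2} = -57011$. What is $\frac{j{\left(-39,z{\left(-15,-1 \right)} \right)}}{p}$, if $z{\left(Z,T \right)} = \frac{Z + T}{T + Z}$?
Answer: $- \frac{19}{57011} \approx -0.00033327$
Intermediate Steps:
$p = 114022$ ($p = \left(-2\right) \left(-57011\right) = 114022$)
$z{\left(Z,T \right)} = 1$ ($z{\left(Z,T \right)} = \frac{T + Z}{T + Z} = 1$)
$\frac{j{\left(-39,z{\left(-15,-1 \right)} \right)}}{p} = \frac{-39 + 1}{114022} = \left(-38\right) \frac{1}{114022} = - \frac{19}{57011}$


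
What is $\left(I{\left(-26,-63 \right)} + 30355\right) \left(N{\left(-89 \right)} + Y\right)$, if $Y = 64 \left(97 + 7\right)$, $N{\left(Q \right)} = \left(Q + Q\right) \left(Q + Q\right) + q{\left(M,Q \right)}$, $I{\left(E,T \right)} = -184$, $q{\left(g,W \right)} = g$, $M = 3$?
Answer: $1156846653$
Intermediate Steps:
$N{\left(Q \right)} = 3 + 4 Q^{2}$ ($N{\left(Q \right)} = \left(Q + Q\right) \left(Q + Q\right) + 3 = 2 Q 2 Q + 3 = 4 Q^{2} + 3 = 3 + 4 Q^{2}$)
$Y = 6656$ ($Y = 64 \cdot 104 = 6656$)
$\left(I{\left(-26,-63 \right)} + 30355\right) \left(N{\left(-89 \right)} + Y\right) = \left(-184 + 30355\right) \left(\left(3 + 4 \left(-89\right)^{2}\right) + 6656\right) = 30171 \left(\left(3 + 4 \cdot 7921\right) + 6656\right) = 30171 \left(\left(3 + 31684\right) + 6656\right) = 30171 \left(31687 + 6656\right) = 30171 \cdot 38343 = 1156846653$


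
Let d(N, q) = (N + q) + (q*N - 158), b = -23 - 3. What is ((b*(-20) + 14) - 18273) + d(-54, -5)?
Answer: -17686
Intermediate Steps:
b = -26
d(N, q) = -158 + N + q + N*q (d(N, q) = (N + q) + (N*q - 158) = (N + q) + (-158 + N*q) = -158 + N + q + N*q)
((b*(-20) + 14) - 18273) + d(-54, -5) = ((-26*(-20) + 14) - 18273) + (-158 - 54 - 5 - 54*(-5)) = ((520 + 14) - 18273) + (-158 - 54 - 5 + 270) = (534 - 18273) + 53 = -17739 + 53 = -17686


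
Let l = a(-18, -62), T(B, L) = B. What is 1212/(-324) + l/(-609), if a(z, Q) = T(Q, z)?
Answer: -19945/5481 ≈ -3.6389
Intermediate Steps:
a(z, Q) = Q
l = -62
1212/(-324) + l/(-609) = 1212/(-324) - 62/(-609) = 1212*(-1/324) - 62*(-1/609) = -101/27 + 62/609 = -19945/5481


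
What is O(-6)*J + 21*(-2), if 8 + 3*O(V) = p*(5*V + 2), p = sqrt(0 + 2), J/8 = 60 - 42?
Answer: -426 - 1344*sqrt(2) ≈ -2326.7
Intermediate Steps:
J = 144 (J = 8*(60 - 42) = 8*18 = 144)
p = sqrt(2) ≈ 1.4142
O(V) = -8/3 + sqrt(2)*(2 + 5*V)/3 (O(V) = -8/3 + (sqrt(2)*(5*V + 2))/3 = -8/3 + (sqrt(2)*(2 + 5*V))/3 = -8/3 + sqrt(2)*(2 + 5*V)/3)
O(-6)*J + 21*(-2) = (-8/3 + 2*sqrt(2)/3 + (5/3)*(-6)*sqrt(2))*144 + 21*(-2) = (-8/3 + 2*sqrt(2)/3 - 10*sqrt(2))*144 - 42 = (-8/3 - 28*sqrt(2)/3)*144 - 42 = (-384 - 1344*sqrt(2)) - 42 = -426 - 1344*sqrt(2)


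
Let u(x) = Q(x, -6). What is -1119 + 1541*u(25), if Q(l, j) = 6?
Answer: 8127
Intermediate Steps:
u(x) = 6
-1119 + 1541*u(25) = -1119 + 1541*6 = -1119 + 9246 = 8127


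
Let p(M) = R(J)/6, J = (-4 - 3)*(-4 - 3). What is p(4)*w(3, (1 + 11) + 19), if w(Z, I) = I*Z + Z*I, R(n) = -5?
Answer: -155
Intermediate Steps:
J = 49 (J = -7*(-7) = 49)
p(M) = -⅚ (p(M) = -5/6 = -5*⅙ = -⅚)
w(Z, I) = 2*I*Z (w(Z, I) = I*Z + I*Z = 2*I*Z)
p(4)*w(3, (1 + 11) + 19) = -5*((1 + 11) + 19)*3/3 = -5*(12 + 19)*3/3 = -5*31*3/3 = -⅚*186 = -155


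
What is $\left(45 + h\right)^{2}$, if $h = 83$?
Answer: $16384$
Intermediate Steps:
$\left(45 + h\right)^{2} = \left(45 + 83\right)^{2} = 128^{2} = 16384$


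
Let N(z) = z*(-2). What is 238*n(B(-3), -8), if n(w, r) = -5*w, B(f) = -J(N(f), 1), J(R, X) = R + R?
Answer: 14280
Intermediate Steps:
N(z) = -2*z
J(R, X) = 2*R
B(f) = 4*f (B(f) = -2*(-2*f) = -(-4)*f = 4*f)
238*n(B(-3), -8) = 238*(-20*(-3)) = 238*(-5*(-12)) = 238*60 = 14280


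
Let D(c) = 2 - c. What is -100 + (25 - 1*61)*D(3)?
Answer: -64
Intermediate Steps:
-100 + (25 - 1*61)*D(3) = -100 + (25 - 1*61)*(2 - 1*3) = -100 + (25 - 61)*(2 - 3) = -100 - 36*(-1) = -100 + 36 = -64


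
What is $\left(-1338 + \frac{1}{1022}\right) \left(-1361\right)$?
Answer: $\frac{1861079035}{1022} \approx 1.821 \cdot 10^{6}$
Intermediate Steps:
$\left(-1338 + \frac{1}{1022}\right) \left(-1361\right) = \left(- \frac{1367435}{1022}\right) \left(-1361\right) = \frac{1861079035}{1022}$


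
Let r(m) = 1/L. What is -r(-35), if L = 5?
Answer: -1/5 ≈ -0.20000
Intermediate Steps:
r(m) = 1/5
-r(-35) = -1*1/5 = -1/5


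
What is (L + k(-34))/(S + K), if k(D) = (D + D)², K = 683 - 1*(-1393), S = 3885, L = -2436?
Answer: 2188/5961 ≈ 0.36705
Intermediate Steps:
K = 2076 (K = 683 + 1393 = 2076)
k(D) = 4*D² (k(D) = (2*D)² = 4*D²)
(L + k(-34))/(S + K) = (-2436 + 4*(-34)²)/(3885 + 2076) = (-2436 + 4*1156)/5961 = (-2436 + 4624)*(1/5961) = 2188*(1/5961) = 2188/5961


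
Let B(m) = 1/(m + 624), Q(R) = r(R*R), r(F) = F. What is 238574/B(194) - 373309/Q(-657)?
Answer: 84237826560959/431649 ≈ 1.9515e+8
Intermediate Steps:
Q(R) = R**2 (Q(R) = R*R = R**2)
B(m) = 1/(624 + m)
238574/B(194) - 373309/Q(-657) = 238574/(1/(624 + 194)) - 373309/((-657)**2) = 238574/(1/818) - 373309/431649 = 238574/(1/818) - 373309*1/431649 = 238574*818 - 373309/431649 = 195153532 - 373309/431649 = 84237826560959/431649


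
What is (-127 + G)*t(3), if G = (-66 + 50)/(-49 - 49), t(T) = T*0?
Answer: 0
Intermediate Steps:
t(T) = 0
G = 8/49 (G = -16/(-98) = -16*(-1/98) = 8/49 ≈ 0.16327)
(-127 + G)*t(3) = (-127 + 8/49)*0 = -6215/49*0 = 0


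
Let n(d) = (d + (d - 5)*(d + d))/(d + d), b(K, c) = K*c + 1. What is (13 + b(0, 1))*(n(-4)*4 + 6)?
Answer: -392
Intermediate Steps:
b(K, c) = 1 + K*c
n(d) = (d + 2*d*(-5 + d))/(2*d) (n(d) = (d + (-5 + d)*(2*d))/((2*d)) = (d + 2*d*(-5 + d))*(1/(2*d)) = (d + 2*d*(-5 + d))/(2*d))
(13 + b(0, 1))*(n(-4)*4 + 6) = (13 + (1 + 0*1))*((-9/2 - 4)*4 + 6) = (13 + (1 + 0))*(-17/2*4 + 6) = (13 + 1)*(-34 + 6) = 14*(-28) = -392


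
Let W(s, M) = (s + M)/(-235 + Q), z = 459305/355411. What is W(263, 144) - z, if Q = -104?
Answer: -42908096/17212047 ≈ -2.4929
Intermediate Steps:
z = 65615/50773 (z = 459305*(1/355411) = 65615/50773 ≈ 1.2923)
W(s, M) = -M/339 - s/339 (W(s, M) = (s + M)/(-235 - 104) = (M + s)/(-339) = (M + s)*(-1/339) = -M/339 - s/339)
W(263, 144) - z = (-1/339*144 - 1/339*263) - 1*65615/50773 = (-48/113 - 263/339) - 65615/50773 = -407/339 - 65615/50773 = -42908096/17212047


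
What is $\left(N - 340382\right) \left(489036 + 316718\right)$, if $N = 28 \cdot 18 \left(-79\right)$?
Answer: $-306346059292$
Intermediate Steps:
$N = -39816$ ($N = 504 \left(-79\right) = -39816$)
$\left(N - 340382\right) \left(489036 + 316718\right) = \left(-39816 - 340382\right) \left(489036 + 316718\right) = \left(-380198\right) 805754 = -306346059292$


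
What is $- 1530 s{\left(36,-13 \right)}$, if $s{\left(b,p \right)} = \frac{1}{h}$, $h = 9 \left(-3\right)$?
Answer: $\frac{170}{3} \approx 56.667$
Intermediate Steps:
$h = -27$
$s{\left(b,p \right)} = - \frac{1}{27}$ ($s{\left(b,p \right)} = \frac{1}{-27} = - \frac{1}{27}$)
$- 1530 s{\left(36,-13 \right)} = \left(-1530\right) \left(- \frac{1}{27}\right) = \frac{170}{3}$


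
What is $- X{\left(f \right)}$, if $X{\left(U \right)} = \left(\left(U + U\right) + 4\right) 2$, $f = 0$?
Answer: $-8$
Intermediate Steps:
$X{\left(U \right)} = 8 + 4 U$ ($X{\left(U \right)} = \left(2 U + 4\right) 2 = \left(4 + 2 U\right) 2 = 8 + 4 U$)
$- X{\left(f \right)} = - (8 + 4 \cdot 0) = - (8 + 0) = \left(-1\right) 8 = -8$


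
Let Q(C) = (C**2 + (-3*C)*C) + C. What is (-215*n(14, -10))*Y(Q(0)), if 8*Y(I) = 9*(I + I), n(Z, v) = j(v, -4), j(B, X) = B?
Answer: 0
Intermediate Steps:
Q(C) = C - 2*C**2 (Q(C) = (C**2 - 3*C**2) + C = -2*C**2 + C = C - 2*C**2)
n(Z, v) = v
Y(I) = 9*I/4 (Y(I) = (9*(I + I))/8 = (9*(2*I))/8 = (18*I)/8 = 9*I/4)
(-215*n(14, -10))*Y(Q(0)) = (-215*(-10))*(9*(0*(1 - 2*0))/4) = 2150*(9*(0*(1 + 0))/4) = 2150*(9*(0*1)/4) = 2150*((9/4)*0) = 2150*0 = 0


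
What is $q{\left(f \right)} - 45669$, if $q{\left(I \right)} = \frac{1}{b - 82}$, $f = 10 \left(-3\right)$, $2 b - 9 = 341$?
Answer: $- \frac{4247216}{93} \approx -45669.0$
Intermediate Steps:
$b = 175$ ($b = \frac{9}{2} + \frac{1}{2} \cdot 341 = \frac{9}{2} + \frac{341}{2} = 175$)
$f = -30$
$q{\left(I \right)} = \frac{1}{93}$ ($q{\left(I \right)} = \frac{1}{175 - 82} = \frac{1}{93}$)
$q{\left(f \right)} - 45669 = \frac{1}{93} - 45669 = - \frac{4247216}{93}$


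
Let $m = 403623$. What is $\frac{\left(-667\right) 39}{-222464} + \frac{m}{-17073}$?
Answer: $- \frac{9927496347}{422014208} \approx -23.524$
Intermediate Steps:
$\frac{\left(-667\right) 39}{-222464} + \frac{m}{-17073} = \frac{\left(-667\right) 39}{-222464} + \frac{403623}{-17073} = \left(-26013\right) \left(- \frac{1}{222464}\right) + 403623 \left(- \frac{1}{17073}\right) = \frac{26013}{222464} - \frac{44847}{1897} = - \frac{9927496347}{422014208}$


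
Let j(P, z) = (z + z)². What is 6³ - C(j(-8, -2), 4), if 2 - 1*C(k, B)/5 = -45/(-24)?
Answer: 1723/8 ≈ 215.38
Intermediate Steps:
j(P, z) = 4*z² (j(P, z) = (2*z)² = 4*z²)
C(k, B) = 5/8 (C(k, B) = 10 - (-225)/(-24) = 10 - (-225)*(-1)/24 = 10 - 5*15/8 = 10 - 75/8 = 5/8)
6³ - C(j(-8, -2), 4) = 6³ - 1*5/8 = 216 - 5/8 = 1723/8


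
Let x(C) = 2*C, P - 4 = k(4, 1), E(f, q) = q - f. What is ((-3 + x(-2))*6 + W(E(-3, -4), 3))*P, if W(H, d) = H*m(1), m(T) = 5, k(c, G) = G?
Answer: -235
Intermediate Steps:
P = 5 (P = 4 + 1 = 5)
W(H, d) = 5*H (W(H, d) = H*5 = 5*H)
((-3 + x(-2))*6 + W(E(-3, -4), 3))*P = ((-3 + 2*(-2))*6 + 5*(-4 - 1*(-3)))*5 = ((-3 - 4)*6 + 5*(-4 + 3))*5 = (-7*6 + 5*(-1))*5 = (-42 - 5)*5 = -47*5 = -235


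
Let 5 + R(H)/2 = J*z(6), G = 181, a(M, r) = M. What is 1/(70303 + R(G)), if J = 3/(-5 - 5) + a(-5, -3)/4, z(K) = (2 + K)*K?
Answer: 5/350721 ≈ 1.4256e-5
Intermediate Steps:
z(K) = K*(2 + K)
J = -31/20 (J = 3/(-5 - 5) - 5/4 = 3/(-10) - 5*¼ = 3*(-⅒) - 5/4 = -3/10 - 5/4 = -31/20 ≈ -1.5500)
R(H) = -794/5 (R(H) = -10 + 2*(-93*(2 + 6)/10) = -10 + 2*(-93*8/10) = -10 + 2*(-31/20*48) = -10 + 2*(-372/5) = -10 - 744/5 = -794/5)
1/(70303 + R(G)) = 1/(70303 - 794/5) = 1/(350721/5) = 5/350721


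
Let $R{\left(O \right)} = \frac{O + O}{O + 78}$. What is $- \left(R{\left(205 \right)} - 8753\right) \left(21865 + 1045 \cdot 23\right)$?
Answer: $\frac{113680025100}{283} \approx 4.017 \cdot 10^{8}$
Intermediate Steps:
$R{\left(O \right)} = \frac{2 O}{78 + O}$
$- \left(R{\left(205 \right)} - 8753\right) \left(21865 + 1045 \cdot 23\right) = - \left(2 \cdot 205 \frac{1}{78 + 205} - 8753\right) \left(21865 + 1045 \cdot 23\right) = - \left(2 \cdot 205 \cdot \frac{1}{283} - 8753\right) \left(21865 + 24035\right) = - \left(2 \cdot 205 \cdot \frac{1}{283} - 8753\right) 45900 = - \left(\frac{410}{283} - 8753\right) 45900 = - \frac{\left(-2476689\right) 45900}{283} = \left(-1\right) \left(- \frac{113680025100}{283}\right) = \frac{113680025100}{283}$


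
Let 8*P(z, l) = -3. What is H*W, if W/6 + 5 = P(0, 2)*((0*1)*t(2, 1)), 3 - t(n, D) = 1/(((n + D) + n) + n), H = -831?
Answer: 24930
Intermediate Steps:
P(z, l) = -3/8 (P(z, l) = (⅛)*(-3) = -3/8)
t(n, D) = 3 - 1/(D + 3*n) (t(n, D) = 3 - 1/(((n + D) + n) + n) = 3 - 1/(((D + n) + n) + n) = 3 - 1/((D + 2*n) + n) = 3 - 1/(D + 3*n))
W = -30 (W = -30 + 6*(-3*0*1*(-1 + 3*1 + 9*2)/(1 + 3*2)/8) = -30 + 6*(-0*(-1 + 3 + 18)/(1 + 6)) = -30 + 6*(-0*20/7) = -30 + 6*(-3/8*0) = -30 + 6*0 = -30 + 0 = -30)
H*W = -831*(-30) = 24930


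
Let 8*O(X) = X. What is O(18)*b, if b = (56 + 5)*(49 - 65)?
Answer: -2196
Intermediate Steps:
O(X) = X/8
b = -976 (b = 61*(-16) = -976)
O(18)*b = ((⅛)*18)*(-976) = (9/4)*(-976) = -2196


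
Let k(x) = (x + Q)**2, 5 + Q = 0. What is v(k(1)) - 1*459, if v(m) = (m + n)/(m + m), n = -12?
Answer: -3671/8 ≈ -458.88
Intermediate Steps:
Q = -5 (Q = -5 + 0 = -5)
k(x) = (-5 + x)**2 (k(x) = (x - 5)**2 = (-5 + x)**2)
v(m) = (-12 + m)/(2*m) (v(m) = (m - 12)/(m + m) = (-12 + m)/((2*m)) = (-12 + m)*(1/(2*m)) = (-12 + m)/(2*m))
v(k(1)) - 1*459 = (-12 + (-5 + 1)**2)/(2*((-5 + 1)**2)) - 1*459 = (-12 + (-4)**2)/(2*((-4)**2)) - 459 = (1/2)*(-12 + 16)/16 - 459 = (1/2)*(1/16)*4 - 459 = 1/8 - 459 = -3671/8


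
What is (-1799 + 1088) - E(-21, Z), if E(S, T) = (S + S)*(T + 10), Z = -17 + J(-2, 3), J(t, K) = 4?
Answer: -837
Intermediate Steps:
Z = -13 (Z = -17 + 4 = -13)
E(S, T) = 2*S*(10 + T) (E(S, T) = (2*S)*(10 + T) = 2*S*(10 + T))
(-1799 + 1088) - E(-21, Z) = (-1799 + 1088) - 2*(-21)*(10 - 13) = -711 - 2*(-21)*(-3) = -711 - 1*126 = -711 - 126 = -837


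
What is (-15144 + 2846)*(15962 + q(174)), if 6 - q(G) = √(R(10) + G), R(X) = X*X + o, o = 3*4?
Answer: -196374464 + 12298*√286 ≈ -1.9617e+8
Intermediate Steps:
o = 12
R(X) = 12 + X² (R(X) = X*X + 12 = X² + 12 = 12 + X²)
q(G) = 6 - √(112 + G) (q(G) = 6 - √((12 + 10²) + G) = 6 - √((12 + 100) + G) = 6 - √(112 + G))
(-15144 + 2846)*(15962 + q(174)) = (-15144 + 2846)*(15962 + (6 - √(112 + 174))) = -12298*(15962 + (6 - √286)) = -12298*(15968 - √286) = -196374464 + 12298*√286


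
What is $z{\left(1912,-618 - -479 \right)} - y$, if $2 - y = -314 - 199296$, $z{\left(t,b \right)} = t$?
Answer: $-197700$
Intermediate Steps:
$y = 199612$ ($y = 2 - \left(-314 - 199296\right) = 2 - -199610 = 2 + 199610 = 199612$)
$z{\left(1912,-618 - -479 \right)} - y = 1912 - 199612 = -197700$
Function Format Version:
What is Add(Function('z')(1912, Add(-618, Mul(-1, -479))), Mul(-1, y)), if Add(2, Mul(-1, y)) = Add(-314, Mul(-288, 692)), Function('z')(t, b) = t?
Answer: -197700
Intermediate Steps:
y = 199612 (y = Add(2, Mul(-1, Add(-314, Mul(-288, 692)))) = Add(2, Mul(-1, Add(-314, -199296))) = Add(2, Mul(-1, -199610)) = Add(2, 199610) = 199612)
Add(Function('z')(1912, Add(-618, Mul(-1, -479))), Mul(-1, y)) = Add(1912, Mul(-1, 199612)) = Add(1912, -199612) = -197700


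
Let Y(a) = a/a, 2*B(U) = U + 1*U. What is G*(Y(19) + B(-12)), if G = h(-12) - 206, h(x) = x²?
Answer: 682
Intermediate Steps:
B(U) = U (B(U) = (U + 1*U)/2 = (U + U)/2 = (2*U)/2 = U)
Y(a) = 1
G = -62 (G = (-12)² - 206 = 144 - 206 = -62)
G*(Y(19) + B(-12)) = -62*(1 - 12) = -62*(-11) = 682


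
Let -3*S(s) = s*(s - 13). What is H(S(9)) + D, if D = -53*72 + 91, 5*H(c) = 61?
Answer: -18564/5 ≈ -3712.8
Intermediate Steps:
S(s) = -s*(-13 + s)/3 (S(s) = -s*(s - 13)/3 = -s*(-13 + s)/3)
H(c) = 61/5 (H(c) = (1/5)*61 = 61/5)
D = -3725 (D = -3816 + 91 = -3725)
H(S(9)) + D = 61/5 - 3725 = -18564/5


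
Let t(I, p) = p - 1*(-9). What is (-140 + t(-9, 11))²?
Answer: 14400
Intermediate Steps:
t(I, p) = 9 + p (t(I, p) = p + 9 = 9 + p)
(-140 + t(-9, 11))² = (-140 + (9 + 11))² = (-140 + 20)² = (-120)² = 14400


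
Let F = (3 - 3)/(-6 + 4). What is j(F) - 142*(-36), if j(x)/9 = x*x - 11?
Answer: 5013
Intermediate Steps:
F = 0 (F = 0/(-2) = 0*(-½) = 0)
j(x) = -99 + 9*x² (j(x) = 9*(x*x - 11) = 9*(x² - 11) = 9*(-11 + x²) = -99 + 9*x²)
j(F) - 142*(-36) = (-99 + 9*0²) - 142*(-36) = (-99 + 9*0) + 5112 = (-99 + 0) + 5112 = -99 + 5112 = 5013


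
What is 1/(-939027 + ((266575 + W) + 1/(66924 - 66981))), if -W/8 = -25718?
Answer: -57/26602357 ≈ -2.1427e-6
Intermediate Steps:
W = 205744 (W = -8*(-25718) = 205744)
1/(-939027 + ((266575 + W) + 1/(66924 - 66981))) = 1/(-939027 + ((266575 + 205744) + 1/(66924 - 66981))) = 1/(-939027 + (472319 + 1/(-57))) = 1/(-939027 + (472319 - 1/57)) = 1/(-939027 + 26922182/57) = 1/(-26602357/57) = -57/26602357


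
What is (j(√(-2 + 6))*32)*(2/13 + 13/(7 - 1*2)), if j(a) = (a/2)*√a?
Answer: 5728*√2/65 ≈ 124.62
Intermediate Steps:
j(a) = a^(3/2)/2 (j(a) = (a*(½))*√a = (a/2)*√a = a^(3/2)/2)
(j(√(-2 + 6))*32)*(2/13 + 13/(7 - 1*2)) = (((√(-2 + 6))^(3/2)/2)*32)*(2/13 + 13/(7 - 1*2)) = (((√4)^(3/2)/2)*32)*(2*(1/13) + 13/(7 - 2)) = ((2^(3/2)/2)*32)*(2/13 + 13/5) = (((2*√2)/2)*32)*(2/13 + 13*(⅕)) = (√2*32)*(2/13 + 13/5) = (32*√2)*(179/65) = 5728*√2/65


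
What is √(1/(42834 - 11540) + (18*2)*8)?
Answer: √282042588862/31294 ≈ 16.971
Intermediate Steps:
√(1/(42834 - 11540) + (18*2)*8) = √(1/31294 + 36*8) = √(1/31294 + 288) = √(9012673/31294) = √282042588862/31294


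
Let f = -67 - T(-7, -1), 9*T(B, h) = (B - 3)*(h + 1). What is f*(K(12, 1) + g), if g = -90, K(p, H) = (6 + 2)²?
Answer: 1742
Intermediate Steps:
T(B, h) = (1 + h)*(-3 + B)/9 (T(B, h) = ((B - 3)*(h + 1))/9 = ((-3 + B)*(1 + h))/9 = ((1 + h)*(-3 + B))/9 = (1 + h)*(-3 + B)/9)
K(p, H) = 64 (K(p, H) = 8² = 64)
f = -67 (f = -67 - (-⅓ - ⅓*(-1) + (⅑)*(-7) + (⅑)*(-7)*(-1)) = -67 - (-⅓ + ⅓ - 7/9 + 7/9) = -67 - 1*0 = -67 + 0 = -67)
f*(K(12, 1) + g) = -67*(64 - 90) = -67*(-26) = 1742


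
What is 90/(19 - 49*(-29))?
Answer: 1/16 ≈ 0.062500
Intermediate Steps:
90/(19 - 49*(-29)) = 90/(19 + 1421) = 90/1440 = 90*(1/1440) = 1/16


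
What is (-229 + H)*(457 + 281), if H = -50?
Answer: -205902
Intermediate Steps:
(-229 + H)*(457 + 281) = (-229 - 50)*(457 + 281) = -279*738 = -205902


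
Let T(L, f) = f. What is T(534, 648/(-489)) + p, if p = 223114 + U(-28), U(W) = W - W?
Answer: 36367366/163 ≈ 2.2311e+5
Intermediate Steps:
U(W) = 0
p = 223114 (p = 223114 + 0 = 223114)
T(534, 648/(-489)) + p = 648/(-489) + 223114 = 648*(-1/489) + 223114 = -216/163 + 223114 = 36367366/163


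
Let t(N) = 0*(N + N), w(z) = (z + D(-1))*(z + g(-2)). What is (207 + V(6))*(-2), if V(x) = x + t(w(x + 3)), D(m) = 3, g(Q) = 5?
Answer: -426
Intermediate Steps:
w(z) = (3 + z)*(5 + z) (w(z) = (z + 3)*(z + 5) = (3 + z)*(5 + z))
t(N) = 0 (t(N) = 0*(2*N) = 0)
V(x) = x (V(x) = x + 0 = x)
(207 + V(6))*(-2) = (207 + 6)*(-2) = 213*(-2) = -426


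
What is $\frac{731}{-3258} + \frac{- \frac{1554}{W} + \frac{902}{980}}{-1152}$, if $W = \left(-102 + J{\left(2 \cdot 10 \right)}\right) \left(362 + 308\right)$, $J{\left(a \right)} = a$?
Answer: $- \frac{2106793303}{9355446912} \approx -0.22519$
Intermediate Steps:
$W = -54940$ ($W = \left(-102 + 2 \cdot 10\right) \left(362 + 308\right) = \left(-102 + 20\right) 670 = \left(-82\right) 670 = -54940$)
$\frac{731}{-3258} + \frac{- \frac{1554}{W} + \frac{902}{980}}{-1152} = \frac{731}{-3258} + \frac{- \frac{1554}{-54940} + \frac{902}{980}}{-1152} = 731 \left(- \frac{1}{3258}\right) + \left(\left(-1554\right) \left(- \frac{1}{54940}\right) + 902 \cdot \frac{1}{980}\right) \left(- \frac{1}{1152}\right) = - \frac{731}{3258} + \left(\frac{777}{27470} + \frac{451}{490}\right) \left(- \frac{1}{1152}\right) = - \frac{731}{3258} + \frac{127697}{134603} \left(- \frac{1}{1152}\right) = - \frac{731}{3258} - \frac{127697}{155062656} = - \frac{2106793303}{9355446912}$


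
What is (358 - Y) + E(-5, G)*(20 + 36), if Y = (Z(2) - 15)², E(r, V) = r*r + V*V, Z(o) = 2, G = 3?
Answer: 2093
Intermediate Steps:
E(r, V) = V² + r² (E(r, V) = r² + V² = V² + r²)
Y = 169 (Y = (2 - 15)² = (-13)² = 169)
(358 - Y) + E(-5, G)*(20 + 36) = (358 - 1*169) + (3² + (-5)²)*(20 + 36) = (358 - 169) + (9 + 25)*56 = 189 + 34*56 = 189 + 1904 = 2093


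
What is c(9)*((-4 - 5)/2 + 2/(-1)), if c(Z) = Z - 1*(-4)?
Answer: -169/2 ≈ -84.500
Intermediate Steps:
c(Z) = 4 + Z (c(Z) = Z + 4 = 4 + Z)
c(9)*((-4 - 5)/2 + 2/(-1)) = (4 + 9)*((-4 - 5)/2 + 2/(-1)) = 13*(-9*½ + 2*(-1)) = 13*(-9/2 - 2) = 13*(-13/2) = -169/2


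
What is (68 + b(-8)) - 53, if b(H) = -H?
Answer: 23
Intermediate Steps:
(68 + b(-8)) - 53 = (68 - 1*(-8)) - 53 = (68 + 8) - 53 = 76 - 53 = 23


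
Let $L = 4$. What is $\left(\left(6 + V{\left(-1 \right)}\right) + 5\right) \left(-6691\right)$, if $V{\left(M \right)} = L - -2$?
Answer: $-113747$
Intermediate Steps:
$V{\left(M \right)} = 6$ ($V{\left(M \right)} = 4 - -2 = 4 + 2 = 6$)
$\left(\left(6 + V{\left(-1 \right)}\right) + 5\right) \left(-6691\right) = \left(\left(6 + 6\right) + 5\right) \left(-6691\right) = \left(12 + 5\right) \left(-6691\right) = 17 \left(-6691\right) = -113747$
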